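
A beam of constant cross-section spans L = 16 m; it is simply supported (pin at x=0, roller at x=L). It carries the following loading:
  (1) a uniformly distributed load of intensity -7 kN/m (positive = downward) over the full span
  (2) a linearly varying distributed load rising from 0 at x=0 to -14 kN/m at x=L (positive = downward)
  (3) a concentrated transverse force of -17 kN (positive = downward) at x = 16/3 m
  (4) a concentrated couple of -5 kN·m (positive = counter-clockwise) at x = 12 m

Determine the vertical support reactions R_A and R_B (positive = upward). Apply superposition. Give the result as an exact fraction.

R_A = -5039/48 kN, R_B = -6529/48 kN

Load 1 — uniform load w=-7 kN/m over full span:
  R_A = wL/2 = (-7)·16/2 = -56 kN
  R_B = wL/2 = (-7)·16/2 = -56 kN
Load 2 — triangular load w₀=-14 kN/m (0→w₀ over full span):
  R_A = w₀L/6 = (-14)·16/6 = -112/3 kN
  R_B = w₀L/3 = (-14)·16/3 = -224/3 kN
Load 3 — point force P=-17 kN at a=16/3 m (b=L-a=32/3):
  R_A = Pb/L = (-17)·(32/3)/16 = -34/3 kN
  R_B = Pa/L = (-17)·(16/3)/16 = -17/3 kN
Load 4 — applied couple M₀=-5 kN·m at a=12 m (b=L-a=4):
  R_A = M₀/L = (-5)/16 = -5/16 kN
  R_B = -M₀/L = -(-5)/16 = 5/16 kN
Superposition: R_A = -5039/48 kN, R_B = -6529/48 kN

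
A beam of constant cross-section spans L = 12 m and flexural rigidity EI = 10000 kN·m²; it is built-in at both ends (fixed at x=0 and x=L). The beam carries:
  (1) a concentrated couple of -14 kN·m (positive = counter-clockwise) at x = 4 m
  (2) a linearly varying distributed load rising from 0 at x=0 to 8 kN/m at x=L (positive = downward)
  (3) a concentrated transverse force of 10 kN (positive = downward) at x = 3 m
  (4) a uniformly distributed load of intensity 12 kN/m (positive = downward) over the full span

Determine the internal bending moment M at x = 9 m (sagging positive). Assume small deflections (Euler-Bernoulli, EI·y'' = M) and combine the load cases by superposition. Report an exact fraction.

M(9) = 2181/80 kN·m

Load 1 — applied couple M₀=-14 kN·m at a=4 m (b=L-a=8):
  M_1 = R_Ax - M_A - M₀  [x>a] with R_A=-14/9, M_A=0 = (-14/9)·9 - 0 - (-14) = 0 kN·m
Load 2 — triangular load w₀=8 kN/m (0→w₀ over full span):
  M_2 = 3w₀Lx/20 - w₀L²/30 - w₀x³/(6L) = 3·8·12·9/20 - 8·12²/30 - 8·9³/(6·12) = 51/5 kN·m
Load 3 — point force P=10 kN at a=3 m (b=L-a=9):
  M_3 = Pa²(a+3b)(L-x)/L³ - Pa²b/L²  [x>a] = 10·3²·(3+3·9)·(12-9)/12³ - 10·3²·9/12² = -15/16 kN·m
Load 4 — uniform load w=12 kN/m over full span:
  M_4 = wLx/2 - wL²/12 - wx²/2 = 12·12·9/2 - 12·12²/12 - 12·9²/2 = 18 kN·m
Superposition: M = Σ M_i = 2181/80 kN·m ≈ 27.262500 kN·m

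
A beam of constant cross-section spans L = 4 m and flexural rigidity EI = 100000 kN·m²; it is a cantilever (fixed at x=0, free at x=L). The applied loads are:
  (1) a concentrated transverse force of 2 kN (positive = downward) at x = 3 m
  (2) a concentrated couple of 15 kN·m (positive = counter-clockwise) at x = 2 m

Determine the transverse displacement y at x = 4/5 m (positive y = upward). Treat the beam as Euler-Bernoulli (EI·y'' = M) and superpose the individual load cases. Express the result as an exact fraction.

y(4/5) = 143/4687500 m

Load 1 — point force P=2 kN at a=3 m (b=L-a=1):
  y_1 = -Px²(3a-x)/(6EI)  [x≤a] = -2·(4/5)²·(3·3-(4/5))/(6·100000) = -41/2343750 m
Load 2 — applied couple M₀=15 kN·m at a=2 m (b=L-a=2):
  y_2 = M₀x²/(2EI)  [x≤a] = 15·(4/5)²/(2·100000) = 3/62500 m
Superposition: y = Σ y_i = 143/4687500 m ≈ 0.000031 m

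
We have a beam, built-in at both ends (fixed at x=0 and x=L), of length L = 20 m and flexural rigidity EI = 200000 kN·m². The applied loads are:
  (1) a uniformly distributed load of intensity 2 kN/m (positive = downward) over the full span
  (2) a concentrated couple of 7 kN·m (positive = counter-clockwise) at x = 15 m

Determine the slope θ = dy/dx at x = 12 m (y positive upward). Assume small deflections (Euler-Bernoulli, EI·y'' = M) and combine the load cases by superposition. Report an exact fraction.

θ(12) = 661/2000000 rad

Load 1 — uniform load w=2 kN/m over full span:
  θ_1 = -wx(L-x)(L-2x)/(12EI) = -2·12·(20-12)·(20-2·12)/(12·200000) = 1/3125 rad
Load 2 — applied couple M₀=7 kN·m at a=15 m (b=L-a=5):
  θ_2 = (R_Ax²/2 - M_Ax)/EI  [x≤a] with R_A=63/160, M_A=35/16 = ((63/160)·12²/2 - (35/16)·12)/200000 = 21/2000000 rad
Superposition: θ = Σ θ_i = 661/2000000 rad ≈ 0.000331 rad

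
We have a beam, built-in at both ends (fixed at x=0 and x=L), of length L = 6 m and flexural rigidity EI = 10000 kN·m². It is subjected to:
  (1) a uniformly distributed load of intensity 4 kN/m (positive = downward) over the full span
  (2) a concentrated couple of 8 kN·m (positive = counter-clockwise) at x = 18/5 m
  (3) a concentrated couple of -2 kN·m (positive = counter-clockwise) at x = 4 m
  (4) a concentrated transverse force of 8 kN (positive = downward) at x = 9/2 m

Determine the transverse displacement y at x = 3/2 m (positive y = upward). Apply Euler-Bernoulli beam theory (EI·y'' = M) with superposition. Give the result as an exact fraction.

y(3/2) = -3431/3200000 m

Load 1 — uniform load w=4 kN/m over full span:
  y_1 = -wx²(L-x)²/(24EI) = -4·(3/2)²·(6-(3/2))²/(24·10000) = -243/320000 m
Load 2 — applied couple M₀=8 kN·m at a=18/5 m (b=L-a=12/5):
  y_2 = (R_Ax³/6 - M_Ax²/2)/EI  [x≤a] with R_A=48/25, M_A=64/25 = ((48/25)·(3/2)³/6 - (64/25)·(3/2)²/2)/10000 = -9/50000 m
Load 3 — applied couple M₀=-2 kN·m at a=4 m (b=L-a=2):
  y_3 = (R_Ax³/6 - M_Ax²/2)/EI  [x≤a] with R_A=-4/9, M_A=-2/3 = ((-4/9)·(3/2)³/6 - (-2/3)·(3/2)²/2)/10000 = 1/20000 m
Load 4 — point force P=8 kN at a=9/2 m (b=L-a=3/2):
  y_4 = -Pb²x²(3aL-(3a+b)x)/(6L³EI)  [x≤a] = -8·(3/2)²·(3/2)²·(3·(9/2)·6-(3·(9/2)+(3/2))·(3/2))/(6·6³·10000) = -117/640000 m
Superposition: y = Σ y_i = -3431/3200000 m ≈ -0.001072 m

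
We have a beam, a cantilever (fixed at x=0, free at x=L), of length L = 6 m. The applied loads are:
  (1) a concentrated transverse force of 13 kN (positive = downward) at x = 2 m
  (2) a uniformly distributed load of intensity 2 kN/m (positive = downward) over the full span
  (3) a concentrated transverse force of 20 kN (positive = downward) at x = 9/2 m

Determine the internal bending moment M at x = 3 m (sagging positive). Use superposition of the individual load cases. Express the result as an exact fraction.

M(3) = -39 kN·m

Load 1 — point force P=13 kN at a=2 m (b=L-a=4):
  M_1 = 0  [x>a] = 0 kN·m
Load 2 — uniform load w=2 kN/m over full span:
  M_2 = -w(L-x)²/2 = -2·(6-3)²/2 = -9 kN·m
Load 3 — point force P=20 kN at a=9/2 m (b=L-a=3/2):
  M_3 = -P(a-x)  [x≤a] = -20·((9/2)-3) = -30 kN·m
Superposition: M = Σ M_i = -39 kN·m ≈ -39.000000 kN·m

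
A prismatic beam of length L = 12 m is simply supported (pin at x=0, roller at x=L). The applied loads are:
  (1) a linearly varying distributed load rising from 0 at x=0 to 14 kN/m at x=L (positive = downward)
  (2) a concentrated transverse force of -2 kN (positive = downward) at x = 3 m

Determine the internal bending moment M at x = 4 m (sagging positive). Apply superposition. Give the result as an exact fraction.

Load 1 — triangular load w₀=14 kN/m (0→w₀ over full span):
  M_1 = w₀Lx/6 - w₀x³/(6L) = 14·12·4/6 - 14·4³/(6·12) = 896/9 kN·m
Load 2 — point force P=-2 kN at a=3 m (b=L-a=9):
  M_2 = Pa(L-x)/L  [x>a] = (-2)·3·(12-4)/12 = -4 kN·m
Superposition: M = Σ M_i = 860/9 kN·m ≈ 95.555556 kN·m

M(4) = 860/9 kN·m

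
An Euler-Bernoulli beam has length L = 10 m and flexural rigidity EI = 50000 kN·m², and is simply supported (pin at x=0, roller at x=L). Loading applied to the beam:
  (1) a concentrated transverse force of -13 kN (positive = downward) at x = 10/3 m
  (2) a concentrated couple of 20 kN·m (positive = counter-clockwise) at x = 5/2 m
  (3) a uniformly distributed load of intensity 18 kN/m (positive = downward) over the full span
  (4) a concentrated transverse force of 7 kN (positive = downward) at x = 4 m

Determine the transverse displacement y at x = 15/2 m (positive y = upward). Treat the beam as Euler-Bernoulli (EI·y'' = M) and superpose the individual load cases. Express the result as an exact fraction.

Load 1 — point force P=-13 kN at a=10/3 m (b=L-a=20/3):
  y_1 = -Pa(L-x)(2Lx-a²-x²)/(6LEI)  [x>a] = -(-13)·(10/3)·(10-(15/2))·(2·10·(15/2)-(10/3)²-(15/2)²)/(6·10·50000) = 1547/518400 m
Load 2 — applied couple M₀=20 kN·m at a=5/2 m (b=L-a=15/2):
  y_2 = (M₀x³/(6L)-M₀(x-a)²/2+C₁x)/EI  [x>a] with C₁=M₀(3b²-L²)/(6L)=275/12 = (20·(15/2)³/(6·10)-20·((15/2)-(5/2))²/2+(275/12)·(15/2))/50000 = 1/800 m
Load 3 — uniform load w=18 kN/m over full span:
  y_3 = -wx(L³-2Lx²+x³)/(24EI) = -18·(15/2)·(10³-2·10·(15/2)²+(15/2)³)/(24·50000) = -171/5120 m
Load 4 — point force P=7 kN at a=4 m (b=L-a=6):
  y_4 = -Pa(L-x)(2Lx-a²-x²)/(6LEI)  [x>a] = -7·4·(10-(15/2))·(2·10·(15/2)-4²-(15/2)²)/(6·10·50000) = -2177/1200000 m
Superposition: y = Σ y_i = -8029607/259200000 m ≈ -0.030978 m

y(15/2) = -8029607/259200000 m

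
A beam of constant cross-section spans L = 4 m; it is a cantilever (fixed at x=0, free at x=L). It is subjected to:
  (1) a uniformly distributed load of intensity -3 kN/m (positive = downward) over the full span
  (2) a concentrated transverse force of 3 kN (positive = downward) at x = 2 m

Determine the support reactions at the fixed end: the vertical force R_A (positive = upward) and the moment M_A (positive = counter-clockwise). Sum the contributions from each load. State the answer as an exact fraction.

R_A = -9 kN, M_A = -18 kN·m

Load 1 — uniform load w=-3 kN/m over full span:
  R_A = wL = (-3)·4 = -12 kN
  M_A = wL²/2 = (-3)·4²/2 = -24 kN·m
Load 2 — point force P=3 kN at a=2 m (b=L-a=2):
  R_A = P = 3 kN
  M_A = Pa = 3·2 = 6 kN·m
Superposition: R_A = -9 kN, M_A = -18 kN·m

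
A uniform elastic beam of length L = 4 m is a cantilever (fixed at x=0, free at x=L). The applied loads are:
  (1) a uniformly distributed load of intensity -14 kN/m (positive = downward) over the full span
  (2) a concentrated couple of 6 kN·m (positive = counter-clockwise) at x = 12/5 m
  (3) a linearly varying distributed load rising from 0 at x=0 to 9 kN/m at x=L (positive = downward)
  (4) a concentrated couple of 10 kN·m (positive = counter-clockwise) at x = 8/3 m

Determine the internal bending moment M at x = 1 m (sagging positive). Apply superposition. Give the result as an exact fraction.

M(1) = 389/8 kN·m

Load 1 — uniform load w=-14 kN/m over full span:
  M_1 = -w(L-x)²/2 = -(-14)·(4-1)²/2 = 63 kN·m
Load 2 — applied couple M₀=6 kN·m at a=12/5 m (b=L-a=8/5):
  M_2 = M₀  [x≤a] = 6 = 6 kN·m
Load 3 — triangular load w₀=9 kN/m (0→w₀ over full span):
  M_3 = w₀Lx/2 - w₀L²/3 - w₀x³/(6L) = 9·4·1/2 - 9·4²/3 - 9·1³/(6·4) = -243/8 kN·m
Load 4 — applied couple M₀=10 kN·m at a=8/3 m (b=L-a=4/3):
  M_4 = M₀  [x≤a] = 10 = 10 kN·m
Superposition: M = Σ M_i = 389/8 kN·m ≈ 48.625000 kN·m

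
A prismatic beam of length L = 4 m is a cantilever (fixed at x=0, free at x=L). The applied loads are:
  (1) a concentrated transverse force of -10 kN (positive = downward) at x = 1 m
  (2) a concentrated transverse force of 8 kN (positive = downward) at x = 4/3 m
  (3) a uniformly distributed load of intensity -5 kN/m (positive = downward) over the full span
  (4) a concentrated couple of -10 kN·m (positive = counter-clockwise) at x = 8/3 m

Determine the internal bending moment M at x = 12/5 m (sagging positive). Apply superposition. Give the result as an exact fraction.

Load 1 — point force P=-10 kN at a=1 m (b=L-a=3):
  M_1 = 0  [x>a] = 0 kN·m
Load 2 — point force P=8 kN at a=4/3 m (b=L-a=8/3):
  M_2 = 0  [x>a] = 0 kN·m
Load 3 — uniform load w=-5 kN/m over full span:
  M_3 = -w(L-x)²/2 = -(-5)·(4-(12/5))²/2 = 32/5 kN·m
Load 4 — applied couple M₀=-10 kN·m at a=8/3 m (b=L-a=4/3):
  M_4 = M₀  [x≤a] = (-10) = -10 kN·m
Superposition: M = Σ M_i = -18/5 kN·m ≈ -3.600000 kN·m

M(12/5) = -18/5 kN·m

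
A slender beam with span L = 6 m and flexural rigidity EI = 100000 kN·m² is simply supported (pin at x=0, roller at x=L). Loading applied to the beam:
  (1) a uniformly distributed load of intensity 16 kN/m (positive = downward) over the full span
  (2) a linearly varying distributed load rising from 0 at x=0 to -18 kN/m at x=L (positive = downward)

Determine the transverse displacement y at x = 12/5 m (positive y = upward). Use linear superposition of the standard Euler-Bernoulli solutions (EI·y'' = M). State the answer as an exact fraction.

y(12/5) = -224937/195312500 m

Load 1 — uniform load w=16 kN/m over full span:
  y_1 = -wx(L³-2Lx²+x³)/(24EI) = -16·(12/5)·(6³-2·6·(12/5)²+(12/5)³)/(24·100000) = -5022/1953125 m
Load 2 — triangular load w₀=-18 kN/m (0→w₀ over full span):
  y_2 = -w₀x(7L⁴-10L²x²+3x⁴)/(360LEI) = -(-18)·(12/5)·(7·6⁴-10·6²·(12/5)²+3·(12/5)⁴)/(360·6·100000) = 277263/195312500 m
Superposition: y = Σ y_i = -224937/195312500 m ≈ -0.001152 m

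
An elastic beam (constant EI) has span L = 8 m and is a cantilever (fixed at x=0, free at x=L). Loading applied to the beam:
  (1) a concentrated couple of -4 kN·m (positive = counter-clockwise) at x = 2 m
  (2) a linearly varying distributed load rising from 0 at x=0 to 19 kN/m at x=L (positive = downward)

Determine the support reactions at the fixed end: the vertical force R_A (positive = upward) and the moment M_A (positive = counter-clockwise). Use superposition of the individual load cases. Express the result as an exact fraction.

Load 1 — applied couple M₀=-4 kN·m at a=2 m (b=L-a=6):
  R_A = 0 kN
  M_A = -M₀ = -(-4) = 4 kN·m
Load 2 — triangular load w₀=19 kN/m (0→w₀ over full span):
  R_A = w₀L/2 = 19·8/2 = 76 kN
  M_A = w₀L²/3 = 19·8²/3 = 1216/3 kN·m
Superposition: R_A = 76 kN, M_A = 1228/3 kN·m

R_A = 76 kN, M_A = 1228/3 kN·m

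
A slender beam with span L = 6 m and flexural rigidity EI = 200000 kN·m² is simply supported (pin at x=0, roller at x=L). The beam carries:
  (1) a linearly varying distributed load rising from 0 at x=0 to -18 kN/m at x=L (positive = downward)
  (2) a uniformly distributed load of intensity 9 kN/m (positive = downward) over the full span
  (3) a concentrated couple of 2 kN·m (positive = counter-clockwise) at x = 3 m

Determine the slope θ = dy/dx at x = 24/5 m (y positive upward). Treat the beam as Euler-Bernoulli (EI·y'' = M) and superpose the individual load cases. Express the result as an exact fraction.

Load 1 — triangular load w₀=-18 kN/m (0→w₀ over full span):
  θ_1 = -w₀(7L⁴-30L²x²+15x⁴)/(360LEI) = -(-18)·(7·6⁴-30·6²·(24/5)²+15·(24/5)⁴)/(360·6·200000) = -20439/62500000 rad
Load 2 — uniform load w=9 kN/m over full span:
  θ_2 = -w(L³-6Lx²+4x³)/(24EI) = -9·(6³-6·6·(24/5)²+4·(24/5)³)/(24·200000) = 8019/25000000 rad
Load 3 — applied couple M₀=2 kN·m at a=3 m (b=L-a=3):
  θ_3 = (M₀x²/(2L)-M₀(x-a)+C₁)/EI  [x>a] with C₁=M₀(3b²-L²)/(6L)=-1/2 = (2·(24/5)²/(2·6)-2·((24/5)-3)+(-1/2))/200000 = -13/10000000 rad
Superposition: θ = Σ θ_i = -1891/250000000 rad ≈ -0.000008 rad

θ(24/5) = -1891/250000000 rad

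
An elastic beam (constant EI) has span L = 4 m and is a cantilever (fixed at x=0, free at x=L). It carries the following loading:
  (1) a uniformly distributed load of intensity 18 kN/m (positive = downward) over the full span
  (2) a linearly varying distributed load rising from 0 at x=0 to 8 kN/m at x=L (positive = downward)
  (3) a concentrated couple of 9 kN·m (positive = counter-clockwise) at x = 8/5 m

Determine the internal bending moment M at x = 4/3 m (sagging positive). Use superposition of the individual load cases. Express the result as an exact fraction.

M(4/3) = -6247/81 kN·m

Load 1 — uniform load w=18 kN/m over full span:
  M_1 = -w(L-x)²/2 = -18·(4-(4/3))²/2 = -64 kN·m
Load 2 — triangular load w₀=8 kN/m (0→w₀ over full span):
  M_2 = w₀Lx/2 - w₀L²/3 - w₀x³/(6L) = 8·4·(4/3)/2 - 8·4²/3 - 8·(4/3)³/(6·4) = -1792/81 kN·m
Load 3 — applied couple M₀=9 kN·m at a=8/5 m (b=L-a=12/5):
  M_3 = M₀  [x≤a] = 9 = 9 kN·m
Superposition: M = Σ M_i = -6247/81 kN·m ≈ -77.123457 kN·m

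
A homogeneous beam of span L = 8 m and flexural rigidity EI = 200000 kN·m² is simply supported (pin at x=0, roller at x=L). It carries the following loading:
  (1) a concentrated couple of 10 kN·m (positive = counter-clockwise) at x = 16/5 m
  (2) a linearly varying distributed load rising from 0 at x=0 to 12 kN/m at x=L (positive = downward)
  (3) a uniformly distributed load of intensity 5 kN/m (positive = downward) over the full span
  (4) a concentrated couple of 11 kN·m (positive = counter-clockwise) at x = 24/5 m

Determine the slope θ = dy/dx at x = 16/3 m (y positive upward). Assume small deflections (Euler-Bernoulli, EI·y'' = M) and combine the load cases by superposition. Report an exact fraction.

θ(16/3) = 56929/101250000 rad

Load 1 — applied couple M₀=10 kN·m at a=16/5 m (b=L-a=24/5):
  θ_1 = (M₀x²/(2L)-M₀(x-a)+C₁)/EI  [x>a] with C₁=M₀(3b²-L²)/(6L)=16/15 = (10·(16/3)²/(2·8)-10·((16/3)-(16/5))+(16/15))/200000 = -7/562500 rad
Load 2 — triangular load w₀=12 kN/m (0→w₀ over full span):
  θ_2 = -w₀(7L⁴-30L²x²+15x⁴)/(360LEI) = -12·(7·8⁴-30·8²·(16/3)²+15·(16/3)⁴)/(360·8·200000) = 364/1265625 rad
Load 3 — uniform load w=5 kN/m over full span:
  θ_3 = -w(L³-6Lx²+4x³)/(24EI) = -5·(8³-6·8·(16/3)²+4·(16/3)³)/(24·200000) = 13/50625 rad
Load 4 — applied couple M₀=11 kN·m at a=24/5 m (b=L-a=16/5):
  θ_4 = (M₀x²/(2L)-M₀(x-a)+C₁)/EI  [x>a] with C₁=M₀(3b²-L²)/(6L)=-572/75 = (11·(16/3)²/(2·8)-11·((16/3)-(24/5))+(-572/75))/200000 = 341/11250000 rad
Superposition: θ = Σ θ_i = 56929/101250000 rad ≈ 0.000562 rad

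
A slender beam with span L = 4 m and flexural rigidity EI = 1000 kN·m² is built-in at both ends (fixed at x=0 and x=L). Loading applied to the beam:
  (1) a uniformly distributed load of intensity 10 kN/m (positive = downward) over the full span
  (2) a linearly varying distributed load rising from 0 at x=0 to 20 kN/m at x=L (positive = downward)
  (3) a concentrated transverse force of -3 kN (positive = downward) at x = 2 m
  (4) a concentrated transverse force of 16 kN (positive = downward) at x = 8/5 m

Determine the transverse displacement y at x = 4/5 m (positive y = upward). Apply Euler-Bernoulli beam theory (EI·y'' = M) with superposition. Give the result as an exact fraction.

Load 1 — uniform load w=10 kN/m over full span:
  y_1 = -wx²(L-x)²/(24EI) = -10·(4/5)²·(4-(4/5))²/(24·1000) = -128/46875 m
Load 2 — triangular load w₀=20 kN/m (0→w₀ over full span):
  y_2 = -w₀x²(L-x)²(x+2L)/(120LEI) = -20·(4/5)²·(4-(4/5))²·((4/5)+2·4)/(120·4·1000) = -2816/1171875 m
Load 3 — point force P=-3 kN at a=2 m (b=L-a=2):
  y_3 = -Pb²x²(3aL-(3a+b)x)/(6L³EI)  [x≤a] = -(-3)·2²·(4/5)²·(3·2·4-(3·2+2)·(4/5))/(6·4³·1000) = 11/31250 m
Load 4 — point force P=16 kN at a=8/5 m (b=L-a=12/5):
  y_4 = -Pb²x²(3aL-(3a+b)x)/(6L³EI)  [x≤a] = -16·(12/5)²·(4/5)²·(3·(8/5)·4-(3·(8/5)+(12/5))·(4/5))/(6·4³·1000) = -4032/1953125 m
Superposition: y = Σ y_i = -80227/11718750 m ≈ -0.006846 m

y(4/5) = -80227/11718750 m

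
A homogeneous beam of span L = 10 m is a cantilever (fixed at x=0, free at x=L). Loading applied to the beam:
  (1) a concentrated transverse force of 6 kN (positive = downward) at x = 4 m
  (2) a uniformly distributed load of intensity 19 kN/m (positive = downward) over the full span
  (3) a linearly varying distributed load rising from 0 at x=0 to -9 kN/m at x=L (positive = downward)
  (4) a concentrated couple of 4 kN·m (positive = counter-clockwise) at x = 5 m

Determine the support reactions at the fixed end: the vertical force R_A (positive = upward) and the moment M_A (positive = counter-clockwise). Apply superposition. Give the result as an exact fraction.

R_A = 151 kN, M_A = 670 kN·m

Load 1 — point force P=6 kN at a=4 m (b=L-a=6):
  R_A = P = 6 kN
  M_A = Pa = 6·4 = 24 kN·m
Load 2 — uniform load w=19 kN/m over full span:
  R_A = wL = 19·10 = 190 kN
  M_A = wL²/2 = 19·10²/2 = 950 kN·m
Load 3 — triangular load w₀=-9 kN/m (0→w₀ over full span):
  R_A = w₀L/2 = (-9)·10/2 = -45 kN
  M_A = w₀L²/3 = (-9)·10²/3 = -300 kN·m
Load 4 — applied couple M₀=4 kN·m at a=5 m (b=L-a=5):
  R_A = 0 kN
  M_A = -M₀ = -4 kN·m
Superposition: R_A = 151 kN, M_A = 670 kN·m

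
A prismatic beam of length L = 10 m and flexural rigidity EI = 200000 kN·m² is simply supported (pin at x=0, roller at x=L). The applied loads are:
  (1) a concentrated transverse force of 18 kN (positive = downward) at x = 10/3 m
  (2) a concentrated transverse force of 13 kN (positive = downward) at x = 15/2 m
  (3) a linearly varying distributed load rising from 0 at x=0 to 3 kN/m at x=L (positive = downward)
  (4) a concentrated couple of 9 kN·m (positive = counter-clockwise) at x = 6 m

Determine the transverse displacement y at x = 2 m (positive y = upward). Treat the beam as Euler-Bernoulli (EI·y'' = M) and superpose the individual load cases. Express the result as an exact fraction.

Load 1 — point force P=18 kN at a=10/3 m (b=L-a=20/3):
  y_1 = -Pbx(L²-b²-x²)/(6LEI)  [x≤a] = -18·(20/3)·2·(10²-(20/3)²-2²)/(6·10·200000) = -29/28125 m
Load 2 — point force P=13 kN at a=15/2 m (b=L-a=5/2):
  y_2 = -Pbx(L²-b²-x²)/(6LEI)  [x≤a] = -13·(5/2)·2·(10²-(5/2)²-2²)/(6·10·200000) = -4667/9600000 m
Load 3 — triangular load w₀=3 kN/m (0→w₀ over full span):
  y_3 = -w₀x(7L⁴-10L²x²+3x⁴)/(360LEI) = -3·2·(7·10⁴-10·10²·2²+3·2⁴)/(360·10·200000) = -43/78125 m
Load 4 — applied couple M₀=9 kN·m at a=6 m (b=L-a=4):
  y_4 = (M₀x³/(6L)+C₁x)/EI  [x≤a] with C₁=M₀(3b²-L²)/(6L)=-39/5 = (9·2³/(6·10)+(-39/5)·2)/200000 = -9/125000 m
Superposition: y = Σ y_i = -1540553/720000000 m ≈ -0.002140 m

y(2) = -1540553/720000000 m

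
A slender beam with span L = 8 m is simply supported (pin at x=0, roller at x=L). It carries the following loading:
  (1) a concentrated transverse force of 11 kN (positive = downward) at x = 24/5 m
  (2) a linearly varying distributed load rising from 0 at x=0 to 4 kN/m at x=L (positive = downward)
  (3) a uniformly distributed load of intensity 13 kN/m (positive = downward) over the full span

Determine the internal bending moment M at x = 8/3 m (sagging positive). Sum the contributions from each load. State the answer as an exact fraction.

M(8/3) = 47312/405 kN·m

Load 1 — point force P=11 kN at a=24/5 m (b=L-a=16/5):
  M_1 = Pbx/L  [x≤a] = 11·(16/5)·(8/3)/8 = 176/15 kN·m
Load 2 — triangular load w₀=4 kN/m (0→w₀ over full span):
  M_2 = w₀Lx/6 - w₀x³/(6L) = 4·8·(8/3)/6 - 4·(8/3)³/(6·8) = 1024/81 kN·m
Load 3 — uniform load w=13 kN/m over full span:
  M_3 = wx(L-x)/2 = 13·(8/3)·(8-(8/3))/2 = 832/9 kN·m
Superposition: M = Σ M_i = 47312/405 kN·m ≈ 116.819753 kN·m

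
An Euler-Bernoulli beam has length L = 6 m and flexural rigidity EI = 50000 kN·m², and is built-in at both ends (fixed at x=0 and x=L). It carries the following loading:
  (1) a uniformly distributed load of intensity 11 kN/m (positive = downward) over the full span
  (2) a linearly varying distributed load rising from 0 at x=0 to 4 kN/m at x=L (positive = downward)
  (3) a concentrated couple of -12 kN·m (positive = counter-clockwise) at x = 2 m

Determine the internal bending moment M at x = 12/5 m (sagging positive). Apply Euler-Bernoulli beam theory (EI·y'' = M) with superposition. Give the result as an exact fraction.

M(12/5) = 2803/125 kN·m

Load 1 — uniform load w=11 kN/m over full span:
  M_1 = wLx/2 - wL²/12 - wx²/2 = 11·6·(12/5)/2 - 11·6²/12 - 11·(12/5)²/2 = 363/25 kN·m
Load 2 — triangular load w₀=4 kN/m (0→w₀ over full span):
  M_2 = 3w₀Lx/20 - w₀L²/30 - w₀x³/(6L) = 3·4·6·(12/5)/20 - 4·6²/30 - 4·(12/5)³/(6·6) = 288/125 kN·m
Load 3 — applied couple M₀=-12 kN·m at a=2 m (b=L-a=4):
  M_3 = R_Ax - M_A - M₀  [x>a] with R_A=-8/3, M_A=0 = (-8/3)·(12/5) - 0 - (-12) = 28/5 kN·m
Superposition: M = Σ M_i = 2803/125 kN·m ≈ 22.424000 kN·m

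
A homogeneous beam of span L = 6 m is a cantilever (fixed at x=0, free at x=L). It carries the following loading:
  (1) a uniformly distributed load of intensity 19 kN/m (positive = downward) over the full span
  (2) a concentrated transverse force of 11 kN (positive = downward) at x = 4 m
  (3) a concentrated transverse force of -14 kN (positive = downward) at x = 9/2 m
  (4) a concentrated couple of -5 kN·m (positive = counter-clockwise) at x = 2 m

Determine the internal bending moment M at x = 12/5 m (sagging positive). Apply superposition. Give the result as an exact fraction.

M(12/5) = -2783/25 kN·m

Load 1 — uniform load w=19 kN/m over full span:
  M_1 = -w(L-x)²/2 = -19·(6-(12/5))²/2 = -3078/25 kN·m
Load 2 — point force P=11 kN at a=4 m (b=L-a=2):
  M_2 = -P(a-x)  [x≤a] = -11·(4-(12/5)) = -88/5 kN·m
Load 3 — point force P=-14 kN at a=9/2 m (b=L-a=3/2):
  M_3 = -P(a-x)  [x≤a] = -(-14)·((9/2)-(12/5)) = 147/5 kN·m
Load 4 — applied couple M₀=-5 kN·m at a=2 m (b=L-a=4):
  M_4 = 0  [x>a] = 0 kN·m
Superposition: M = Σ M_i = -2783/25 kN·m ≈ -111.320000 kN·m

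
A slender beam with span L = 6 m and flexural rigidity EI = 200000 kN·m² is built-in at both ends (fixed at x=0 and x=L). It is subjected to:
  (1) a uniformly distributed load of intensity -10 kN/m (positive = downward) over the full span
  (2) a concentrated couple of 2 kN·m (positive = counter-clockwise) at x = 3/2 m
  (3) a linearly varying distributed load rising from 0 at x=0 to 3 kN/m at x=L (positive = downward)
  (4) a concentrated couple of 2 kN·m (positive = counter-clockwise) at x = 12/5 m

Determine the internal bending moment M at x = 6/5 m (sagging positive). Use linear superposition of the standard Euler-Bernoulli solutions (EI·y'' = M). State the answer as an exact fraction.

M(6/5) = 1857/1000 kN·m

Load 1 — uniform load w=-10 kN/m over full span:
  M_1 = wLx/2 - wL²/12 - wx²/2 = (-10)·6·(6/5)/2 - (-10)·6²/12 - (-10)·(6/5)²/2 = 6/5 kN·m
Load 2 — applied couple M₀=2 kN·m at a=3/2 m (b=L-a=9/2):
  M_2 = R_Ax - M_A  [x≤a] with R_A=3/8, M_A=-3/8 = (3/8)·(6/5) - (-3/8) = 33/40 kN·m
Load 3 — triangular load w₀=3 kN/m (0→w₀ over full span):
  M_3 = 3w₀Lx/20 - w₀L²/30 - w₀x³/(6L) = 3·3·6·(6/5)/20 - 3·6²/30 - 3·(6/5)³/(6·6) = -63/125 kN·m
Load 4 — applied couple M₀=2 kN·m at a=12/5 m (b=L-a=18/5):
  M_4 = R_Ax - M_A  [x≤a] with R_A=12/25, M_A=6/25 = (12/25)·(6/5) - (6/25) = 42/125 kN·m
Superposition: M = Σ M_i = 1857/1000 kN·m ≈ 1.857000 kN·m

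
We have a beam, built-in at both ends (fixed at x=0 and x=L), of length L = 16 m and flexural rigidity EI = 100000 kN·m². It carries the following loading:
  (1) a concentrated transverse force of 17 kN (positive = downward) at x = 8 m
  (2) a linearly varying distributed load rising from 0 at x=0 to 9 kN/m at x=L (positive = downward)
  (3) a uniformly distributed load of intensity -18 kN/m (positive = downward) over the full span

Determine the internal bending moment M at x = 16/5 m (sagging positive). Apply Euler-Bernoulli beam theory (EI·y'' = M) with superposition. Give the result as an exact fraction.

Load 1 — point force P=17 kN at a=8 m (b=L-a=8):
  M_1 = Pb²(3a+b)x/L³ - Pab²/L²  [x≤a] = 17·8²·(3·8+8)·(16/5)/16³ - 17·8·8²/16² = -34/5 kN·m
Load 2 — triangular load w₀=9 kN/m (0→w₀ over full span):
  M_2 = 3w₀Lx/20 - w₀L²/30 - w₀x³/(6L) = 3·9·16·(16/5)/20 - 9·16²/30 - 9·(16/5)³/(6·16) = -1344/125 kN·m
Load 3 — uniform load w=-18 kN/m over full span:
  M_3 = wLx/2 - wL²/12 - wx²/2 = (-18)·16·(16/5)/2 - (-18)·16²/12 - (-18)·(16/5)²/2 = 384/25 kN·m
Superposition: M = Σ M_i = -274/125 kN·m ≈ -2.192000 kN·m

M(16/5) = -274/125 kN·m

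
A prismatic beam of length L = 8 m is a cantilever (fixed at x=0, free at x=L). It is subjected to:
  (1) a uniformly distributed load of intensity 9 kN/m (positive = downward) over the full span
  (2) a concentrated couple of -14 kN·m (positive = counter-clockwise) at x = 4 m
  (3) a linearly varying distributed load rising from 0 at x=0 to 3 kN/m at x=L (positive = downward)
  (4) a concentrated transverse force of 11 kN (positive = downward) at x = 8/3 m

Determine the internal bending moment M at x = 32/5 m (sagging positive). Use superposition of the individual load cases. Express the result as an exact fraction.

M(32/5) = -1888/125 kN·m

Load 1 — uniform load w=9 kN/m over full span:
  M_1 = -w(L-x)²/2 = -9·(8-(32/5))²/2 = -288/25 kN·m
Load 2 — applied couple M₀=-14 kN·m at a=4 m (b=L-a=4):
  M_2 = 0  [x>a] = 0 kN·m
Load 3 — triangular load w₀=3 kN/m (0→w₀ over full span):
  M_3 = w₀Lx/2 - w₀L²/3 - w₀x³/(6L) = 3·8·(32/5)/2 - 3·8²/3 - 3·(32/5)³/(6·8) = -448/125 kN·m
Load 4 — point force P=11 kN at a=8/3 m (b=L-a=16/3):
  M_4 = 0  [x>a] = 0 kN·m
Superposition: M = Σ M_i = -1888/125 kN·m ≈ -15.104000 kN·m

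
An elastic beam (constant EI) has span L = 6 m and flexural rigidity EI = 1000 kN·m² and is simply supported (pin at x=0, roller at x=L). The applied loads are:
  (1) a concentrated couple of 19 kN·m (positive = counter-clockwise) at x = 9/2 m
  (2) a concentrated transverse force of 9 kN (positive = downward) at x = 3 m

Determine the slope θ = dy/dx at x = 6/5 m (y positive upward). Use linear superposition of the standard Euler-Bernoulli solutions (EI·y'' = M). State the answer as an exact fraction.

Load 1 — applied couple M₀=19 kN·m at a=9/2 m (b=L-a=3/2):
  θ_1 = (M₀x²/(2L)+C₁)/EI  [x≤a] with C₁=M₀(3b²-L²)/(6L)=-247/16 = (19·(6/5)²/(2·6)+(-247/16))/1000 = -5263/400000 rad
Load 2 — point force P=9 kN at a=3 m (b=L-a=3):
  θ_2 = -Pb(L²-b²-3x²)/(6LEI)  [x≤a] = -9·3·(6²-3²-3·(6/5)²)/(6·6·1000) = -1701/100000 rad
Superposition: θ = Σ θ_i = -12067/400000 rad ≈ -0.030167 rad

θ(6/5) = -12067/400000 rad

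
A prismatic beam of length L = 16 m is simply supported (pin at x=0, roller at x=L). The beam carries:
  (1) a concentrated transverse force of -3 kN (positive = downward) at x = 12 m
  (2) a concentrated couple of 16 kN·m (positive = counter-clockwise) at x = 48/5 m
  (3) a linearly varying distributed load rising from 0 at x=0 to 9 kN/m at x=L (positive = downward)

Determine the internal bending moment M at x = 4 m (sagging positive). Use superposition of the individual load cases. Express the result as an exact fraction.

M(4) = 91 kN·m

Load 1 — point force P=-3 kN at a=12 m (b=L-a=4):
  M_1 = Pbx/L  [x≤a] = (-3)·4·4/16 = -3 kN·m
Load 2 — applied couple M₀=16 kN·m at a=48/5 m (b=L-a=32/5):
  M_2 = M₀x/L  [x≤a] = 16·4/16 = 4 kN·m
Load 3 — triangular load w₀=9 kN/m (0→w₀ over full span):
  M_3 = w₀Lx/6 - w₀x³/(6L) = 9·16·4/6 - 9·4³/(6·16) = 90 kN·m
Superposition: M = Σ M_i = 91 kN·m ≈ 91.000000 kN·m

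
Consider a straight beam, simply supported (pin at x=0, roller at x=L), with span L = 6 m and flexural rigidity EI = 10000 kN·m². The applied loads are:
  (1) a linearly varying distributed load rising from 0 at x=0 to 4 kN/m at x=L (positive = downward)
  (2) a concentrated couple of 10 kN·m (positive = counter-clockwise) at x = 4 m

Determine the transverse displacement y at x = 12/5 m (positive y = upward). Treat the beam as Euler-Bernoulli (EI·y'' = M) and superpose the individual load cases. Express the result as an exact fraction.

Load 1 — triangular load w₀=4 kN/m (0→w₀ over full span):
  y_1 = -w₀x(7L⁴-10L²x²+3x⁴)/(360LEI) = -4·(12/5)·(7·6⁴-10·6²·(12/5)²+3·(12/5)⁴)/(360·6·10000) = -30807/9765625 m
Load 2 — applied couple M₀=10 kN·m at a=4 m (b=L-a=2):
  y_2 = (M₀x³/(6L)+C₁x)/EI  [x≤a] with C₁=M₀(3b²-L²)/(6L)=-20/3 = (10·(12/5)³/(6·6)+(-20/3)·(12/5))/10000 = -19/15625 m
Superposition: y = Σ y_i = -42682/9765625 m ≈ -0.004371 m

y(12/5) = -42682/9765625 m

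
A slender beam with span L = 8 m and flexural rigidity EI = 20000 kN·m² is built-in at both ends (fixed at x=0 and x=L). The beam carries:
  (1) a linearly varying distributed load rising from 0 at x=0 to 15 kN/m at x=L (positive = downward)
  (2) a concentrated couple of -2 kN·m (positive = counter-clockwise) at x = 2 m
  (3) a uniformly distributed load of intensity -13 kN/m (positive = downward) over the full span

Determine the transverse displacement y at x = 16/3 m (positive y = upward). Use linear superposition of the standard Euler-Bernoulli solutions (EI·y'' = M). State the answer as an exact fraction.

Load 1 — triangular load w₀=15 kN/m (0→w₀ over full span):
  y_1 = -w₀x²(L-x)²(x+2L)/(120LEI) = -15·(16/3)²·(8-(16/3))²·((16/3)+2·8)/(120·8·20000) = -512/151875 m
Load 2 — applied couple M₀=-2 kN·m at a=2 m (b=L-a=6):
  y_2 = (R_Ax³/6 - M_Ax²/2 - M₀(x-a)²/2)/EI  [x>a] with R_A=-9/32, M_A=3/8 = ((-9/32)·(16/3)³/6 - (3/8)·(16/3)²/2 - (-2)·((16/3)-2)²/2)/20000 = -1/15000 m
Load 3 — uniform load w=-13 kN/m over full span:
  y_3 = -wx²(L-x)²/(24EI) = -(-13)·(16/3)²·(8-(16/3))²/(24·20000) = 832/151875 m
Superposition: y = Σ y_i = 2479/1215000 m ≈ 0.002040 m

y(16/3) = 2479/1215000 m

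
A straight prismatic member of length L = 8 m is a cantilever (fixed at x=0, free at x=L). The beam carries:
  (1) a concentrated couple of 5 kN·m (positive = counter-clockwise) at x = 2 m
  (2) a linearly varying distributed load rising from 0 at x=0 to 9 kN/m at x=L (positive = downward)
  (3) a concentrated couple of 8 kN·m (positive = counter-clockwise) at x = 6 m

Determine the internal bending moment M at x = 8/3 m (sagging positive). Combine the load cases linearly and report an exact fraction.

Load 1 — applied couple M₀=5 kN·m at a=2 m (b=L-a=6):
  M_1 = 0  [x>a] = 0 kN·m
Load 2 — triangular load w₀=9 kN/m (0→w₀ over full span):
  M_2 = w₀Lx/2 - w₀L²/3 - w₀x³/(6L) = 9·8·(8/3)/2 - 9·8²/3 - 9·(8/3)³/(6·8) = -896/9 kN·m
Load 3 — applied couple M₀=8 kN·m at a=6 m (b=L-a=2):
  M_3 = M₀  [x≤a] = 8 = 8 kN·m
Superposition: M = Σ M_i = -824/9 kN·m ≈ -91.555556 kN·m

M(8/3) = -824/9 kN·m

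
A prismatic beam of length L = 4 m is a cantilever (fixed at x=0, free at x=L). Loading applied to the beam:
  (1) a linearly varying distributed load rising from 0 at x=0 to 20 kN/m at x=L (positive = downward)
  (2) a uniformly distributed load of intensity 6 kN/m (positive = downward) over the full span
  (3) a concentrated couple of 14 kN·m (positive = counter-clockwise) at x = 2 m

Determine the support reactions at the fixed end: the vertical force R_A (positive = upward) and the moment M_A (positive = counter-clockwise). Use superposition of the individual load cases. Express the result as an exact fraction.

R_A = 64 kN, M_A = 422/3 kN·m

Load 1 — triangular load w₀=20 kN/m (0→w₀ over full span):
  R_A = w₀L/2 = 20·4/2 = 40 kN
  M_A = w₀L²/3 = 20·4²/3 = 320/3 kN·m
Load 2 — uniform load w=6 kN/m over full span:
  R_A = wL = 6·4 = 24 kN
  M_A = wL²/2 = 6·4²/2 = 48 kN·m
Load 3 — applied couple M₀=14 kN·m at a=2 m (b=L-a=2):
  R_A = 0 kN
  M_A = -M₀ = -14 kN·m
Superposition: R_A = 64 kN, M_A = 422/3 kN·m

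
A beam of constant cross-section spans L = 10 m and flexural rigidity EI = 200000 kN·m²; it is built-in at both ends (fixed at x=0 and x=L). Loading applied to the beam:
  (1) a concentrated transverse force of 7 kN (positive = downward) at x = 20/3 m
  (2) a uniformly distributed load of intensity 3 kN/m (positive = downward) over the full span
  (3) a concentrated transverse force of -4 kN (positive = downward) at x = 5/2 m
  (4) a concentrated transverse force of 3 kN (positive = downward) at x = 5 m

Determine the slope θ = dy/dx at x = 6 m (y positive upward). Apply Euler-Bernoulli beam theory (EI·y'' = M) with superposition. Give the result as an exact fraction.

θ(6) = 253/3600000 rad

Load 1 — point force P=7 kN at a=20/3 m (b=L-a=10/3):
  θ_1 = -Pb²x(2aL-(3a+b)x)/(2L³EI)  [x≤a] = -7·(10/3)²·6·(2·(20/3)·10-(3·(20/3)+(10/3))·6)/(2·10³·200000) = 7/900000 rad
Load 2 — uniform load w=3 kN/m over full span:
  θ_2 = -wx(L-x)(L-2x)/(12EI) = -3·6·(10-6)·(10-2·6)/(12·200000) = 3/50000 rad
Load 3 — point force P=-4 kN at a=5/2 m (b=L-a=15/2):
  θ_3 = Pa²(L-x)(2bL-(3b+a)(L-x))/(2L³EI)  [x>a] = (-4)·(5/2)²·(10-6)·(2·(15/2)·10-(3·(15/2)+(5/2))·(10-6))/(2·10³·200000) = -1/80000 rad
Load 4 — point force P=3 kN at a=5 m (b=L-a=5):
  θ_4 = Pa²(L-x)(2bL-(3b+a)(L-x))/(2L³EI)  [x>a] = 3·5²·(10-6)·(2·5·10-(3·5+5)·(10-6))/(2·10³·200000) = 3/200000 rad
Superposition: θ = Σ θ_i = 253/3600000 rad ≈ 0.000070 rad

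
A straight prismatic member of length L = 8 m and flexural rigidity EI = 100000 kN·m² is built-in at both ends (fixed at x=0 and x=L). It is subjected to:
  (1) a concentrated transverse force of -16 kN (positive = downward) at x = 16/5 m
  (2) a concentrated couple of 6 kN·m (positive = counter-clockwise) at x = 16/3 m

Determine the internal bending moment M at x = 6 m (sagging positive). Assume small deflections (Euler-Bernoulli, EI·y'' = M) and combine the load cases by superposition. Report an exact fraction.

M(6) = -122/125 kN·m

Load 1 — point force P=-16 kN at a=16/5 m (b=L-a=24/5):
  M_1 = Pa²(a+3b)(L-x)/L³ - Pa²b/L²  [x>a] = (-16)·(16/5)²·((16/5)+3·(24/5))·(8-6)/8³ - (-16)·(16/5)²·(24/5)/8² = 128/125 kN·m
Load 2 — applied couple M₀=6 kN·m at a=16/3 m (b=L-a=8/3):
  M_2 = R_Ax - M_A - M₀  [x>a] with R_A=1, M_A=2 = 1·6 - 2 - 6 = -2 kN·m
Superposition: M = Σ M_i = -122/125 kN·m ≈ -0.976000 kN·m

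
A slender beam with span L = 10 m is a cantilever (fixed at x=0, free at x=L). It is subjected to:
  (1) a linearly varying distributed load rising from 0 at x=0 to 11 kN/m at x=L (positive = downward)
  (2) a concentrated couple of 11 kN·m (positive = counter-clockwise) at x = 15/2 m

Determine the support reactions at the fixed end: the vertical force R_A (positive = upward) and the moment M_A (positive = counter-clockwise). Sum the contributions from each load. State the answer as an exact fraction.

R_A = 55 kN, M_A = 1067/3 kN·m

Load 1 — triangular load w₀=11 kN/m (0→w₀ over full span):
  R_A = w₀L/2 = 11·10/2 = 55 kN
  M_A = w₀L²/3 = 11·10²/3 = 1100/3 kN·m
Load 2 — applied couple M₀=11 kN·m at a=15/2 m (b=L-a=5/2):
  R_A = 0 kN
  M_A = -M₀ = -11 kN·m
Superposition: R_A = 55 kN, M_A = 1067/3 kN·m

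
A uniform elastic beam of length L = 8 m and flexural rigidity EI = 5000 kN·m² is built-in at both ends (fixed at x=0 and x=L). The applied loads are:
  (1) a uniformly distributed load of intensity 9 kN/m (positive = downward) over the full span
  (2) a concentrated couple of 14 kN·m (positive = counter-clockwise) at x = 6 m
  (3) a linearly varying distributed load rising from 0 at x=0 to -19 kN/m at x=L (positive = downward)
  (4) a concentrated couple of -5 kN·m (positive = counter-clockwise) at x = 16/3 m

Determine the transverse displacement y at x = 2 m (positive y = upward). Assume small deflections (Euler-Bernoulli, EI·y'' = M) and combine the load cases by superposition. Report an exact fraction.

y(2) = -2377/1800000 m

Load 1 — uniform load w=9 kN/m over full span:
  y_1 = -wx²(L-x)²/(24EI) = -9·2²·(8-2)²/(24·5000) = -27/2500 m
Load 2 — applied couple M₀=14 kN·m at a=6 m (b=L-a=2):
  y_2 = (R_Ax³/6 - M_Ax²/2)/EI  [x≤a] with R_A=63/32, M_A=35/8 = ((63/32)·2³/6 - (35/8)·2²/2)/5000 = -49/40000 m
Load 3 — triangular load w₀=-19 kN/m (0→w₀ over full span):
  y_3 = -w₀x²(L-x)²(x+2L)/(120LEI) = -(-19)·2²·(8-2)²·(2+2·8)/(120·8·5000) = 513/50000 m
Load 4 — applied couple M₀=-5 kN·m at a=16/3 m (b=L-a=8/3):
  y_4 = (R_Ax³/6 - M_Ax²/2)/EI  [x≤a] with R_A=-5/6, M_A=-5/3 = ((-5/6)·2³/6 - (-5/3)·2²/2)/5000 = 1/2250 m
Superposition: y = Σ y_i = -2377/1800000 m ≈ -0.001321 m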